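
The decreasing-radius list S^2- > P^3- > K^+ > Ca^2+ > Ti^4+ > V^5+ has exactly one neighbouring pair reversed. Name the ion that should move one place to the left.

P^3-

Check each adjacent pair. S^2- and P^3- are reversed: S^2- and P^3- share 18 electrons; the higher nuclear charge on S (Z=16) contracts it more, so S^2- < P^3-. No other neighbouring pair contradicts the periodic trends, so P^3- is the ion listed too late.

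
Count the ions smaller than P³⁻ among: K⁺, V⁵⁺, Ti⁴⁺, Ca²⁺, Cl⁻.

5

Isoelectronic series (18 e⁻ each). Size is set by nuclear charge: more protons means a smaller ion. V⁵⁺ (Z=23), Ti⁴⁺ (Z=22), Ca²⁺ (Z=20), K⁺ (Z=19), Cl⁻ (Z=17), P³⁻ (Z=15).
Overall: V⁵⁺ < Ti⁴⁺ < Ca²⁺ < K⁺ < Cl⁻ < P³⁻. P³⁻ has 5 below it and 0 above. That's 5.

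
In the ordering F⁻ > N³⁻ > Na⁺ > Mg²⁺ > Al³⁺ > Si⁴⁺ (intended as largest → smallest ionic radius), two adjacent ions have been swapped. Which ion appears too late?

The pair F⁻, N³⁻ is the wrong way round — they are isoelectronic (10 e⁻) and F has more protons than N (9 vs 7), making F⁻ smaller. All other adjacent pairs agree with periodic trends, so N³⁻ is the misplaced ion.

N³⁻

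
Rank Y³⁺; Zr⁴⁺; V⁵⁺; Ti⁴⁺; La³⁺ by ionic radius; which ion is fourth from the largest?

Electron counts and nuclear charges: V⁵⁺: 18 e⁻, Z=23, Ti⁴⁺: 18 e⁻, Z=22, Zr⁴⁺: 36 e⁻, Z=40, Y³⁺: 36 e⁻, Z=39, La³⁺: 54 e⁻, Z=57. V⁵⁺ < Ti⁴⁺ (isoelectronic, higher Z=23 is smaller); Ti⁴⁺ < Zr⁴⁺ (same group, period 4 vs 5); Zr⁴⁺ < Y³⁺ (isoelectronic, higher Z=40 is smaller); Y³⁺ < La³⁺ (same group, 1 shell fewer).
Ordering: V⁵⁺ < Ti⁴⁺ < Zr⁴⁺ < Y³⁺ < La³⁺. The fourth largest is Ti⁴⁺.

Ti⁴⁺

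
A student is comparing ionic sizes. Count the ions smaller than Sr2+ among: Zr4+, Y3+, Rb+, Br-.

All of these have 36 electrons (isoelectronic). With the same electron cloud, the ion with the most protons pulls it in tightest. Nuclear charges: Zr4+ (Z=40), Y3+ (Z=39), Sr2+ (Z=38), Rb+ (Z=37), Br- (Z=35). Highest Z is smallest.
Overall: Zr4+ < Y3+ < Sr2+ < Rb+ < Br-. Sr2+ has 2 below it and 2 above. Count: 2.

2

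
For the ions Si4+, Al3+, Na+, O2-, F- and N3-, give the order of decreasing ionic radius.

N3- > O2- > F- > Na+ > Al3+ > Si4+

Each ion has 10 electrons. The ranking follows nuclear charge in reverse — greater Z gives a smaller radius. Si4+ (Z=14), Al3+ (Z=13), Na+ (Z=11), F- (Z=9), O2- (Z=8), N3- (Z=7).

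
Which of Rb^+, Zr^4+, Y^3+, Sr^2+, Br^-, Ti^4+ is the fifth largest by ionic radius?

First list Z and electron count for each: Ti^4+ (Z=22, 18 e⁻), Zr^4+ (Z=40, 36 e⁻), Y^3+ (Z=39, 36 e⁻), Sr^2+ (Z=38, 36 e⁻), Rb^+ (Z=37, 36 e⁻), Br^- (Z=35, 36 e⁻). Ti^4+ < Zr^4+ (same group, 1 shell fewer); Zr^4+ < Y^3+ (both 36 e⁻, Z=40>39); Y^3+ < Sr^2+ (both 36 e⁻, Z=39>38); Sr^2+ < Rb^+ (isoelectronic, higher Z=38 is smaller); Rb^+ < Br^- (both 36 e⁻, Z=37>35).
So the order is Ti^4+ < Zr^4+ < Y^3+ < Sr^2+ < Rb^+ < Br^-; the 5th-largest ion is Zr^4+.

Zr^4+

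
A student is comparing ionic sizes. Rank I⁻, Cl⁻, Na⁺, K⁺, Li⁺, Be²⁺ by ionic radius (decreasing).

Tabulating Z and e⁻: Be²⁺ (Z=4, 2 e⁻), Li⁺ (Z=3, 2 e⁻), Na⁺ (Z=11, 10 e⁻), K⁺ (Z=19, 18 e⁻), Cl⁻ (Z=17, 18 e⁻), I⁻ (Z=53, 54 e⁻). Be²⁺ < Li⁺ (isoelectronic, higher Z=4 is smaller); Li⁺ < Na⁺ (same group, period 2 vs 3); Na⁺ < K⁺ (same group, 1 shell fewer); K⁺ < Cl⁻ (both 18 e⁻, Z=19>17); Cl⁻ < I⁻ (same group, 2 shells fewer).

I⁻ > Cl⁻ > K⁺ > Na⁺ > Li⁺ > Be²⁺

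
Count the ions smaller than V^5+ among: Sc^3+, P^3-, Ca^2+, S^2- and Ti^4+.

All of these have 18 electrons (isoelectronic). With the same electron cloud, the ion with the most protons pulls it in tightest. Nuclear charges: V^5+ (Z=23), Ti^4+ (Z=22), Sc^3+ (Z=21), Ca^2+ (Z=20), S^2- (Z=16), P^3- (Z=15). Highest Z is smallest.
Relative to V^5+, the ions that are smaller are none. Count: 0.

0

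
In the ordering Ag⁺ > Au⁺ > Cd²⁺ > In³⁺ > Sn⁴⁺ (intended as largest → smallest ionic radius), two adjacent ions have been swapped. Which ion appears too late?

Au⁺

The pair Ag⁺, Au⁺ is the wrong way round — Ag⁺ and Au⁺ are in one column with the same charge; the lighter period-5 ion has one fewer shell and is smaller. All other adjacent pairs agree with periodic trends, so Au⁺ is the misplaced ion.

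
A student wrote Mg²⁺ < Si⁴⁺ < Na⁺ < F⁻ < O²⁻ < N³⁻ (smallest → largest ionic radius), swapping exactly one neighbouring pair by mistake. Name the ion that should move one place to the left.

Scanning neighbour by neighbour, only Mg²⁺/Si⁴⁺ violates a trend: both have 10 electrons but Z(Si)=14 > Z(Mg)=12, so Si⁴⁺ should be the smaller of the two. That makes Si⁴⁺ the one sitting a position late relative to where it belongs.

Si⁴⁺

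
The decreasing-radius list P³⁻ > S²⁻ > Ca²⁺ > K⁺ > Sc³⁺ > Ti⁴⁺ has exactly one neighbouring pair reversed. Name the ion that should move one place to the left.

The pair Ca²⁺, K⁺ is the wrong way round — they are isoelectronic (18 e⁻) and Ca has more protons than K (20 vs 19), making Ca²⁺ smaller. All other adjacent pairs agree with periodic trends, so K⁺ is the misplaced ion.

K⁺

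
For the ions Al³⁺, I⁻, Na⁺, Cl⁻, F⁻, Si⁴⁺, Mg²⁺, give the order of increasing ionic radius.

Si⁴⁺: 10 e⁻, Z=14, Al³⁺: 10 e⁻, Z=13, Mg²⁺: 10 e⁻, Z=12, Na⁺: 10 e⁻, Z=11, F⁻: 10 e⁻, Z=9, Cl⁻: 18 e⁻, Z=17, I⁻: 54 e⁻, Z=53. Si⁴⁺ < Al³⁺ (both 10 e⁻, Z=14>13); Al³⁺ < Mg²⁺ (isoelectronic, higher Z=13 is smaller); Mg²⁺ < Na⁺ (isoelectronic, higher Z=12 is smaller); Na⁺ < F⁻ (both 10 e⁻, Z=11>9); F⁻ < Cl⁻ (same group, 1 shell fewer); Cl⁻ < I⁻ (same group, period 3 vs 5).

Si⁴⁺ < Al³⁺ < Mg²⁺ < Na⁺ < F⁻ < Cl⁻ < I⁻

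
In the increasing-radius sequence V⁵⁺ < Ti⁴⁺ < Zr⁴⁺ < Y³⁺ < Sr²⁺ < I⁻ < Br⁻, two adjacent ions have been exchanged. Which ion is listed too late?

Scanning neighbour by neighbour, only I⁻/Br⁻ violates a trend: both in group 17 with the same charge; Br⁻ (period 4) has the smaller radius. That makes Br⁻ the one sitting a position late relative to where it belongs.

Br⁻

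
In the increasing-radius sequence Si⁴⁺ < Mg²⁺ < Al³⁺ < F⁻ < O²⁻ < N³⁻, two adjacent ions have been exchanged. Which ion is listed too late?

Compare adjacent ions: Al³⁺ and Mg²⁺ share 10 electrons; the higher nuclear charge on Al (Z=13) contracts it more, so Al³⁺ < Mg²⁺ — yet in this increasing list Mg²⁺ sits before Al³⁺. Nothing else is reversed, so Al³⁺ should move one place to the left.

Al³⁺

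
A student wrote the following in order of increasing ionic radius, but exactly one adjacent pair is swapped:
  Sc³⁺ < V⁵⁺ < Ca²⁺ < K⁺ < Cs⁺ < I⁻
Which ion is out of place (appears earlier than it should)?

Check each adjacent pair. Sc³⁺ and V⁵⁺ are reversed: V⁵⁺ and Sc³⁺ share 18 electrons; the higher nuclear charge on V (Z=23) contracts it more, so V⁵⁺ < Sc³⁺. No other neighbouring pair contradicts the periodic trends, so Sc³⁺ is the ion listed too early.

Sc³⁺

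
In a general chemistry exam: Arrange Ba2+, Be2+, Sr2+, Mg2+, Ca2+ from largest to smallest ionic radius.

Ba2+ > Sr2+ > Ca2+ > Mg2+ > Be2+

All are in the same group with charge +2. Radius grows down the group as n (the outermost shell) increases.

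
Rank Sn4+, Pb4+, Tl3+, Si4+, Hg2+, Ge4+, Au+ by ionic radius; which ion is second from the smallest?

Tabulating Z and e⁻: Si4+ (Z=14, 10 e⁻), Ge4+ (Z=32, 28 e⁻), Sn4+ (Z=50, 46 e⁻), Pb4+ (Z=82, 78 e⁻), Tl3+ (Z=81, 78 e⁻), Hg2+ (Z=80, 78 e⁻), Au+ (Z=79, 78 e⁻). Si4+ < Ge4+ (same group, period 3 vs 4); Ge4+ < Sn4+ (same group, period 4 vs 5); Sn4+ < Pb4+ (same group, period 5 vs 6); Pb4+ < Tl3+ (both 78 e⁻, Z=82>81); Tl3+ < Hg2+ (both 78 e⁻, Z=81>80); Hg2+ < Au+ (isoelectronic, higher Z=80 is smaller).
Ordering: Si4+ < Ge4+ < Sn4+ < Pb4+ < Tl3+ < Hg2+ < Au+. The second smallest is Ge4+.

Ge4+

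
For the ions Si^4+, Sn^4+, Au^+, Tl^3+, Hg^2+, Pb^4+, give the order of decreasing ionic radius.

Au^+ > Hg^2+ > Tl^3+ > Pb^4+ > Sn^4+ > Si^4+

Si^4+ (Z=14, 10 e⁻), Sn^4+ (Z=50, 46 e⁻), Pb^4+ (Z=82, 78 e⁻), Tl^3+ (Z=81, 78 e⁻), Hg^2+ (Z=80, 78 e⁻), Au^+ (Z=79, 78 e⁻). Si^4+ < Sn^4+ (same group, period 3 vs 5); Sn^4+ < Pb^4+ (same group, 1 shell fewer); Pb^4+ < Tl^3+ (isoelectronic, higher Z=82 is smaller); Tl^3+ < Hg^2+ (both 78 e⁻, Z=81>80); Hg^2+ < Au^+ (isoelectronic, higher Z=80 is smaller).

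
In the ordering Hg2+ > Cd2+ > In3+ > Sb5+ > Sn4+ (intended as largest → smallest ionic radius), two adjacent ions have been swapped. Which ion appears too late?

Sn4+

Scanning neighbour by neighbour, only Sb5+/Sn4+ violates a trend: both have 46 electrons but Z(Sb)=51 > Z(Sn)=50, so Sb5+ should be the smaller of the two. That makes Sn4+ the one sitting a position late relative to where it belongs.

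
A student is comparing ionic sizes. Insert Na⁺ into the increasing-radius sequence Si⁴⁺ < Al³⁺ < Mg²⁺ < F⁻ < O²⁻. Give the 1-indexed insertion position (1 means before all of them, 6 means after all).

4

Each ion has 10 electrons. The ranking follows nuclear charge in reverse — greater Z gives a smaller radius. Si⁴⁺ (Z=14), Al³⁺ (Z=13), Mg²⁺ (Z=12), Na⁺ (Z=11), F⁻ (Z=9), O²⁻ (Z=8).
With Na⁺ included the full order is Si⁴⁺ < Al³⁺ < Mg²⁺ < Na⁺ < F⁻ < O²⁻, so it takes position 4.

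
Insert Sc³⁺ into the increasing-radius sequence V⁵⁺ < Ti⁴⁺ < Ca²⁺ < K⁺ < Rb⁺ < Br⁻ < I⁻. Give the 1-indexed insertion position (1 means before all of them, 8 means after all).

3

Work out protons and electrons: V⁵⁺ (Z=23, 18 e⁻), Ti⁴⁺ (Z=22, 18 e⁻), Sc³⁺ (Z=21, 18 e⁻), Ca²⁺ (Z=20, 18 e⁻), K⁺ (Z=19, 18 e⁻), Rb⁺ (Z=37, 36 e⁻), Br⁻ (Z=35, 36 e⁻), I⁻ (Z=53, 54 e⁻). V⁵⁺ < Ti⁴⁺ (both 18 e⁻, Z=23>22); Ti⁴⁺ < Sc³⁺ (isoelectronic, higher Z=22 is smaller); Sc³⁺ < Ca²⁺ (both 18 e⁻, Z=21>20); Ca²⁺ < K⁺ (both 18 e⁻, Z=20>19); K⁺ < Rb⁺ (same group, period 4 vs 5); Rb⁺ < Br⁻ (isoelectronic, higher Z=37 is smaller); Br⁻ < I⁻ (same group, period 4 vs 5).
With Sc³⁺ included the full order is V⁵⁺ < Ti⁴⁺ < Sc³⁺ < Ca²⁺ < K⁺ < Rb⁺ < Br⁻ < I⁻, so it takes position 3.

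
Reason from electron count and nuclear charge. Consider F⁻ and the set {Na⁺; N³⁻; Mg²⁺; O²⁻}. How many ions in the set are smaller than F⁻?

2

Each ion has 10 electrons. The ranking follows nuclear charge in reverse — greater Z gives a smaller radius. Mg²⁺ (Z=12), Na⁺ (Z=11), F⁻ (Z=9), O²⁻ (Z=8), N³⁻ (Z=7).
Ordering all of them (including F⁻) by radius gives Mg²⁺ < Na⁺ < F⁻ < O²⁻ < N³⁻. That's 2.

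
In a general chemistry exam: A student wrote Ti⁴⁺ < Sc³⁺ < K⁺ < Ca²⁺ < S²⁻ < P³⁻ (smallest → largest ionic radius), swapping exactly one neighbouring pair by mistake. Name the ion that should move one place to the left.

Compare adjacent ions: they are isoelectronic (18 e⁻) and Ca has more protons than K (20 vs 19), making Ca²⁺ smaller — yet in this increasing list K⁺ sits before Ca²⁺. Nothing else is reversed, so Ca²⁺ should move one place to the left.

Ca²⁺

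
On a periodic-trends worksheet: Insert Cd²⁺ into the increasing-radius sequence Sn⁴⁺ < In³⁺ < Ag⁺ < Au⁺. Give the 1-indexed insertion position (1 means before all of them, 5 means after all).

3

Tabulating Z and e⁻: Sn⁴⁺ (Z=50, 46 e⁻), In³⁺ (Z=49, 46 e⁻), Cd²⁺ (Z=48, 46 e⁻), Ag⁺ (Z=47, 46 e⁻), Au⁺ (Z=79, 78 e⁻). Sn⁴⁺ < In³⁺ (isoelectronic, higher Z=50 is smaller); In³⁺ < Cd²⁺ (isoelectronic, higher Z=49 is smaller); Cd²⁺ < Ag⁺ (isoelectronic, higher Z=48 is smaller); Ag⁺ < Au⁺ (same group, period 5 vs 6).
Merged order: Sn⁴⁺ < In³⁺ < Cd²⁺ < Ag⁺ < Au⁺ — Cd²⁺ is number 3.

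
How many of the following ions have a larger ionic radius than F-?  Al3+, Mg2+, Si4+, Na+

0

Each ion has 10 electrons. The ranking follows nuclear charge in reverse — greater Z gives a smaller radius. Si4+ (Z=14), Al3+ (Z=13), Mg2+ (Z=12), Na+ (Z=11), F- (Z=9).
Placing each against F-: smaller — Si4+, Al3+, Mg2+, Na+; larger — none. So 0 are larger.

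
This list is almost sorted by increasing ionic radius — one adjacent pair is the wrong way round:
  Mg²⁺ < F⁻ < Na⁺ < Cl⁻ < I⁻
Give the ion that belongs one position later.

F⁻

Check each adjacent pair. F⁻ and Na⁺ are reversed: they are isoelectronic (10 e⁻) and Na has more protons than F (11 vs 9), making Na⁺ smaller. No other neighbouring pair contradicts the periodic trends, so F⁻ is the ion listed too early.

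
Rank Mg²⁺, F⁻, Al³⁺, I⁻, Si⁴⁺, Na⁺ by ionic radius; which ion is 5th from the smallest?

F⁻

Tabulating Z and e⁻: Si⁴⁺ (Z=14, 10 e⁻), Al³⁺ (Z=13, 10 e⁻), Mg²⁺ (Z=12, 10 e⁻), Na⁺ (Z=11, 10 e⁻), F⁻ (Z=9, 10 e⁻), I⁻ (Z=53, 54 e⁻). Si⁴⁺ < Al³⁺ (both 10 e⁻, Z=14>13); Al³⁺ < Mg²⁺ (isoelectronic, higher Z=13 is smaller); Mg²⁺ < Na⁺ (isoelectronic, higher Z=12 is smaller); Na⁺ < F⁻ (both 10 e⁻, Z=11>9); F⁻ < I⁻ (same group, period 2 vs 5).
Ordering: Si⁴⁺ < Al³⁺ < Mg²⁺ < Na⁺ < F⁻ < I⁻. The 5th smallest is F⁻.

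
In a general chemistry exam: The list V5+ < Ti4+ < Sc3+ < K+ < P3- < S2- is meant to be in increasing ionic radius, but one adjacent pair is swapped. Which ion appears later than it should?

Check each adjacent pair. P3- and S2- are reversed: S2- and P3- share 18 electrons; the higher nuclear charge on S (Z=16) contracts it more, so S2- < P3-. No other neighbouring pair contradicts the periodic trends, so S2- is the ion listed too late.

S2-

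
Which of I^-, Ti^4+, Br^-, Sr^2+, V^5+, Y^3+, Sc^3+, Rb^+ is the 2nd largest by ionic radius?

Br^-

First list Z and electron count for each: V^5+ (Z=23, 18 e⁻), Ti^4+ (Z=22, 18 e⁻), Sc^3+ (Z=21, 18 e⁻), Y^3+ (Z=39, 36 e⁻), Sr^2+ (Z=38, 36 e⁻), Rb^+ (Z=37, 36 e⁻), Br^- (Z=35, 36 e⁻), I^- (Z=53, 54 e⁻). V^5+ < Ti^4+ (isoelectronic, higher Z=23 is smaller); Ti^4+ < Sc^3+ (isoelectronic, higher Z=22 is smaller); Sc^3+ < Y^3+ (same group, period 4 vs 5); Y^3+ < Sr^2+ (isoelectronic, higher Z=39 is smaller); Sr^2+ < Rb^+ (both 36 e⁻, Z=38>37); Rb^+ < Br^- (both 36 e⁻, Z=37>35); Br^- < I^- (same group, 1 shell fewer).
Ordering: V^5+ < Ti^4+ < Sc^3+ < Y^3+ < Sr^2+ < Rb^+ < Br^- < I^-. The 2nd largest is Br^-.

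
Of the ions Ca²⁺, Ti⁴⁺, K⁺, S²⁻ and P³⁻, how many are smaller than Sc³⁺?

Isoelectronic series (18 e⁻ each). Size is set by nuclear charge: more protons means a smaller ion. Ti⁴⁺ (Z=22), Sc³⁺ (Z=21), Ca²⁺ (Z=20), K⁺ (Z=19), S²⁻ (Z=16), P³⁻ (Z=15).
Relative to Sc³⁺, the ions that are smaller are Ti⁴⁺. Count: 1.

1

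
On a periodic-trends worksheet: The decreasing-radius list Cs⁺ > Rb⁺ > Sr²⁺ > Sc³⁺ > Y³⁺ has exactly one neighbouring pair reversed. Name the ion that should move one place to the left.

Scanning neighbour by neighbour, only Sc³⁺/Y³⁺ violates a trend: Sc³⁺ and Y³⁺ are in one column with the same charge; the lighter period-4 ion has one fewer shell and is smaller. That makes Y³⁺ the one sitting a position late relative to where it belongs.

Y³⁺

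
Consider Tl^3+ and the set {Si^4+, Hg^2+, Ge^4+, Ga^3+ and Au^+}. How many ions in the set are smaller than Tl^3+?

3

First list Z and electron count for each: Si^4+ (Z=14, 10 e⁻), Ge^4+ (Z=32, 28 e⁻), Ga^3+ (Z=31, 28 e⁻), Tl^3+ (Z=81, 78 e⁻), Hg^2+ (Z=80, 78 e⁻), Au^+ (Z=79, 78 e⁻). Si^4+ < Ge^4+ (same group, 1 shell fewer); Ge^4+ < Ga^3+ (isoelectronic, higher Z=32 is smaller); Ga^3+ < Tl^3+ (same group, period 4 vs 6); Tl^3+ < Hg^2+ (both 78 e⁻, Z=81>80); Hg^2+ < Au^+ (both 78 e⁻, Z=80>79).
Relative to Tl^3+, the ions that are smaller are Si^4+, Ge^4+, Ga^3+. So 3 are smaller.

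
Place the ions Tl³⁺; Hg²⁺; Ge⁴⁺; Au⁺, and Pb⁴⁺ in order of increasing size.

Tabulating Z and e⁻: Ge⁴⁺ (Z=32, 28 e⁻), Pb⁴⁺ (Z=82, 78 e⁻), Tl³⁺ (Z=81, 78 e⁻), Hg²⁺ (Z=80, 78 e⁻), Au⁺ (Z=79, 78 e⁻). Ge⁴⁺ < Pb⁴⁺ (same group, 2 shells fewer); Pb⁴⁺ < Tl³⁺ (isoelectronic, higher Z=82 is smaller); Tl³⁺ < Hg²⁺ (isoelectronic, higher Z=81 is smaller); Hg²⁺ < Au⁺ (isoelectronic, higher Z=80 is smaller).

Ge⁴⁺ < Pb⁴⁺ < Tl³⁺ < Hg²⁺ < Au⁺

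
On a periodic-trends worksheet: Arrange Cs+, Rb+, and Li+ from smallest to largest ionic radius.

Li+ < Rb+ < Cs+

Same group, same charge. Going down the group adds an extra shell of electrons, so the ion gets larger: Li+ is highest in the group and smallest.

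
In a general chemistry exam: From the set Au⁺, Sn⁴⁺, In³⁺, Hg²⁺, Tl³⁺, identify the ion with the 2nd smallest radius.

First list Z and electron count for each: Sn⁴⁺ (Z=50, 46 e⁻), In³⁺ (Z=49, 46 e⁻), Tl³⁺ (Z=81, 78 e⁻), Hg²⁺ (Z=80, 78 e⁻), Au⁺ (Z=79, 78 e⁻). Sn⁴⁺ < In³⁺ (both 46 e⁻, Z=50>49); In³⁺ < Tl³⁺ (same group, period 5 vs 6); Tl³⁺ < Hg²⁺ (isoelectronic, higher Z=81 is smaller); Hg²⁺ < Au⁺ (both 78 e⁻, Z=80>79).
Full ascending order: Sn⁴⁺ < In³⁺ < Tl³⁺ < Hg²⁺ < Au⁺. Counting from the smallest, position 2 is In³⁺.

In³⁺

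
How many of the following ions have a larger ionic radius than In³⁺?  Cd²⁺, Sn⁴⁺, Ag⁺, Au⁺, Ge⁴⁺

3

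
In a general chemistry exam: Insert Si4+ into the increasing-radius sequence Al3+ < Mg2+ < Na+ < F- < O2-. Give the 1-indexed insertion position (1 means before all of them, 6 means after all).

These species are isoelectronic with 10 electrons. The only difference is the number of protons: Si4+ (Z=14), Al3+ (Z=13), Mg2+ (Z=12), Na+ (Z=11), F- (Z=9), O2- (Z=8). The strongest nuclear pull (Si4+) gives the smallest ion.
Merged order: Si4+ < Al3+ < Mg2+ < Na+ < F- < O2- — Si4+ is number 1.

1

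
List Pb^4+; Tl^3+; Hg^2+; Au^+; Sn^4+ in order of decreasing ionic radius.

Sn^4+: 46 e⁻, Z=50, Pb^4+: 78 e⁻, Z=82, Tl^3+: 78 e⁻, Z=81, Hg^2+: 78 e⁻, Z=80, Au^+: 78 e⁻, Z=79. Sn^4+ < Pb^4+ (same group, 1 shell fewer); Pb^4+ < Tl^3+ (isoelectronic, higher Z=82 is smaller); Tl^3+ < Hg^2+ (both 78 e⁻, Z=81>80); Hg^2+ < Au^+ (both 78 e⁻, Z=80>79).

Au^+ > Hg^2+ > Tl^3+ > Pb^4+ > Sn^4+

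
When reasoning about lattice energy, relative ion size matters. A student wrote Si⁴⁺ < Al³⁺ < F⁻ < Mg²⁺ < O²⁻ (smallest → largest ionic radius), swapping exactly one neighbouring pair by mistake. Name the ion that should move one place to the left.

Mg²⁺

Check each adjacent pair. F⁻ and Mg²⁺ are reversed: they are isoelectronic (10 e⁻) and Mg has more protons than F (12 vs 9), making Mg²⁺ smaller. No other neighbouring pair contradicts the periodic trends, so Mg²⁺ is the ion listed too late.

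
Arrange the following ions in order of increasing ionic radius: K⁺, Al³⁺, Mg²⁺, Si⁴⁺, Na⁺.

Si⁴⁺ < Al³⁺ < Mg²⁺ < Na⁺ < K⁺

Si⁴⁺: 10 e⁻, Z=14, Al³⁺: 10 e⁻, Z=13, Mg²⁺: 10 e⁻, Z=12, Na⁺: 10 e⁻, Z=11, K⁺: 18 e⁻, Z=19. Si⁴⁺ < Al³⁺ (isoelectronic, higher Z=14 is smaller); Al³⁺ < Mg²⁺ (both 10 e⁻, Z=13>12); Mg²⁺ < Na⁺ (both 10 e⁻, Z=12>11); Na⁺ < K⁺ (same group, period 3 vs 4).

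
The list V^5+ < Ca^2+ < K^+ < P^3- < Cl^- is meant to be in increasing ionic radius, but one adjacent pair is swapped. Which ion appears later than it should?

Cl^-

The pair P^3-, Cl^- is the wrong way round — they are isoelectronic (18 e⁻) and Cl has more protons than P (17 vs 15), making Cl^- smaller. All other adjacent pairs agree with periodic trends, so Cl^- is the misplaced ion.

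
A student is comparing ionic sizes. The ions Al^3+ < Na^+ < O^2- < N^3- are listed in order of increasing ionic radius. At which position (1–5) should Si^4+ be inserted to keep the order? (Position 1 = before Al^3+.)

These species are isoelectronic with 10 electrons. The only difference is the number of protons: Si^4+ (Z=14), Al^3+ (Z=13), Na^+ (Z=11), O^2- (Z=8), N^3- (Z=7). The strongest nuclear pull (Si^4+) gives the smallest ion.
With Si^4+ included the full order is Si^4+ < Al^3+ < Na^+ < O^2- < N^3-, so it takes position 1.

1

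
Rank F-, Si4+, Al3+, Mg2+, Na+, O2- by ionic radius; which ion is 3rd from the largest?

These species are isoelectronic with 10 electrons. The only difference is the number of protons: Si4+ (Z=14), Al3+ (Z=13), Mg2+ (Z=12), Na+ (Z=11), F- (Z=9), O2- (Z=8). The strongest nuclear pull (Si4+) gives the smallest ion.
Full ascending order: Si4+ < Al3+ < Mg2+ < Na+ < F- < O2-. Counting from the largest, position 3 is Na+.

Na+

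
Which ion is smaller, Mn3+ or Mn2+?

Mn3+

For a single element, ionic radius drops as positive charge rises — Mn3+ < Mn2+.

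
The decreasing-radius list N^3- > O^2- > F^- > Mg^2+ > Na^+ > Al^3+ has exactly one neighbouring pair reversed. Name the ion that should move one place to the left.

Check each adjacent pair. Mg^2+ and Na^+ are reversed: Mg^2+ and Na^+ share 10 electrons; the higher nuclear charge on Mg (Z=12) contracts it more, so Mg^2+ < Na^+. No other neighbouring pair contradicts the periodic trends, so Na^+ is the ion listed too late.

Na^+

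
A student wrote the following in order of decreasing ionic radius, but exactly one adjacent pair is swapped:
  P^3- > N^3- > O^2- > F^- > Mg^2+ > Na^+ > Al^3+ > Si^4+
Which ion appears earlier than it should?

Mg^2+

Scanning neighbour by neighbour, only Mg^2+/Na^+ violates a trend: Mg^2+ and Na^+ share 10 electrons; the higher nuclear charge on Mg (Z=12) contracts it more, so Mg^2+ < Na^+. That makes Mg^2+ the one sitting a position early relative to where it belongs.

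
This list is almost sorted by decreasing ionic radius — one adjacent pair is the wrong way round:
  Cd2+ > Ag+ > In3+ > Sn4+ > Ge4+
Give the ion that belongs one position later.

Cd2+

The pair Cd2+, Ag+ is the wrong way round — they are isoelectronic (46 e⁻) and Cd has more protons than Ag (48 vs 47), making Cd2+ smaller. All other adjacent pairs agree with periodic trends, so Cd2+ is the misplaced ion.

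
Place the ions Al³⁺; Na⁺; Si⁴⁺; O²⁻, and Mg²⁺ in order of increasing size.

Si⁴⁺ < Al³⁺ < Mg²⁺ < Na⁺ < O²⁻

These species are isoelectronic with 10 electrons. The only difference is the number of protons: Si⁴⁺ (Z=14), Al³⁺ (Z=13), Mg²⁺ (Z=12), Na⁺ (Z=11), O²⁻ (Z=8). The strongest nuclear pull (Si⁴⁺) gives the smallest ion.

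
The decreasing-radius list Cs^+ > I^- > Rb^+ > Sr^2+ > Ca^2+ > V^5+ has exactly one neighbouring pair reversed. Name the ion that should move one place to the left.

I^-

Check each adjacent pair. Cs^+ and I^- are reversed: both have 54 electrons but Z(Cs)=55 > Z(I)=53, so Cs^+ should be the smaller of the two. No other neighbouring pair contradicts the periodic trends, so I^- is the ion listed too late.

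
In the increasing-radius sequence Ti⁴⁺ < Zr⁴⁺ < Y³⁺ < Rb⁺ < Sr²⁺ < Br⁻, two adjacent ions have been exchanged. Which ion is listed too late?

The pair Rb⁺, Sr²⁺ is the wrong way round — they are isoelectronic (36 e⁻) and Sr has more protons than Rb (38 vs 37), making Sr²⁺ smaller. All other adjacent pairs agree with periodic trends, so Sr²⁺ is the misplaced ion.

Sr²⁺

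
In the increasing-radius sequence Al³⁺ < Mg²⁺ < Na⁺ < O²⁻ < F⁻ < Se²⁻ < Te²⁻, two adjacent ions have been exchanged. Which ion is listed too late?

F⁻

The pair O²⁻, F⁻ is the wrong way round — both have 10 electrons but Z(F)=9 > Z(O)=8, so F⁻ should be the smaller of the two. All other adjacent pairs agree with periodic trends, so F⁻ is the misplaced ion.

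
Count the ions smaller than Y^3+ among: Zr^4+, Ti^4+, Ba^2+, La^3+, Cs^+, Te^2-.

2

Electron counts and nuclear charges: Ti^4+ (Z=22, 18 e⁻), Zr^4+ (Z=40, 36 e⁻), Y^3+ (Z=39, 36 e⁻), La^3+ (Z=57, 54 e⁻), Ba^2+ (Z=56, 54 e⁻), Cs^+ (Z=55, 54 e⁻), Te^2- (Z=52, 54 e⁻). Ti^4+ < Zr^4+ (same group, 1 shell fewer); Zr^4+ < Y^3+ (isoelectronic, higher Z=40 is smaller); Y^3+ < La^3+ (same group, period 5 vs 6); La^3+ < Ba^2+ (isoelectronic, higher Z=57 is smaller); Ba^2+ < Cs^+ (both 54 e⁻, Z=56>55); Cs^+ < Te^2- (both 54 e⁻, Z=55>52).
Overall: Ti^4+ < Zr^4+ < Y^3+ < La^3+ < Ba^2+ < Cs^+ < Te^2-. Y^3+ has 2 below it and 4 above. So 2 are smaller.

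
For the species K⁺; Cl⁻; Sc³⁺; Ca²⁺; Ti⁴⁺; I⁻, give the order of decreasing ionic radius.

Tabulating Z and e⁻: Ti⁴⁺ has 18 e⁻ (Z=22), Sc³⁺ has 18 e⁻ (Z=21), Ca²⁺ has 18 e⁻ (Z=20), K⁺ has 18 e⁻ (Z=19), Cl⁻ has 18 e⁻ (Z=17), I⁻ has 54 e⁻ (Z=53). Ti⁴⁺ < Sc³⁺ (both 18 e⁻, Z=22>21); Sc³⁺ < Ca²⁺ (both 18 e⁻, Z=21>20); Ca²⁺ < K⁺ (isoelectronic, higher Z=20 is smaller); K⁺ < Cl⁻ (both 18 e⁻, Z=19>17); Cl⁻ < I⁻ (same group, 2 shells fewer).

I⁻ > Cl⁻ > K⁺ > Ca²⁺ > Sc³⁺ > Ti⁴⁺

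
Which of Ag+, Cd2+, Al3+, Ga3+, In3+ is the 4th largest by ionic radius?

Ga3+

Electron counts and nuclear charges: Al3+ has 10 e⁻ (Z=13), Ga3+ has 28 e⁻ (Z=31), In3+ has 46 e⁻ (Z=49), Cd2+ has 46 e⁻ (Z=48), Ag+ has 46 e⁻ (Z=47). Al3+ < Ga3+ (same group, 1 shell fewer); Ga3+ < In3+ (same group, 1 shell fewer); In3+ < Cd2+ (both 46 e⁻, Z=49>48); Cd2+ < Ag+ (both 46 e⁻, Z=48>47).
That gives Al3+ < Ga3+ < In3+ < Cd2+ < Ag+. From the largest end, number 4 is Ga3+.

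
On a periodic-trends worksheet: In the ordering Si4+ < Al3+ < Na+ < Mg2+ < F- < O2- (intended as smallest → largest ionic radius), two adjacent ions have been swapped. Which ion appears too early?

The pair Na+, Mg2+ is the wrong way round — both have 10 electrons but Z(Mg)=12 > Z(Na)=11, so Mg2+ should be the smaller of the two. All other adjacent pairs agree with periodic trends, so Na+ is the misplaced ion.

Na+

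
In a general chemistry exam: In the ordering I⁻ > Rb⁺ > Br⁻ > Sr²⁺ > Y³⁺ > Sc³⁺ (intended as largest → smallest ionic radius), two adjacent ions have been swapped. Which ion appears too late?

Br⁻

The pair Rb⁺, Br⁻ is the wrong way round — both have 36 electrons but Z(Rb)=37 > Z(Br)=35, so Rb⁺ should be the smaller of the two. All other adjacent pairs agree with periodic trends, so Br⁻ is the misplaced ion.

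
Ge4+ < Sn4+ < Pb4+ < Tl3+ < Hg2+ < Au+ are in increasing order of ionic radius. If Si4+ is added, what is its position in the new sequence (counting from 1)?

Work out protons and electrons: Si4+ has 10 e⁻ (Z=14), Ge4+ has 28 e⁻ (Z=32), Sn4+ has 46 e⁻ (Z=50), Pb4+ has 78 e⁻ (Z=82), Tl3+ has 78 e⁻ (Z=81), Hg2+ has 78 e⁻ (Z=80), Au+ has 78 e⁻ (Z=79). Si4+ < Ge4+ (same group, 1 shell fewer); Ge4+ < Sn4+ (same group, 1 shell fewer); Sn4+ < Pb4+ (same group, 1 shell fewer); Pb4+ < Tl3+ (both 78 e⁻, Z=82>81); Tl3+ < Hg2+ (both 78 e⁻, Z=81>80); Hg2+ < Au+ (isoelectronic, higher Z=80 is smaller).
With Si4+ included the full order is Si4+ < Ge4+ < Sn4+ < Pb4+ < Tl3+ < Hg2+ < Au+, so it takes position 1.

1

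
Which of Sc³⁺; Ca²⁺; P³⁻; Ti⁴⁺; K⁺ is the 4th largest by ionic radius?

Sc³⁺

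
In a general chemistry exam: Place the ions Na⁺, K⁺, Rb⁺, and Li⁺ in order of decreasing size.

These ions sit in one column with identical charge. Each step down the periodic table adds a principal shell, increasing the radius.

Rb⁺ > K⁺ > Na⁺ > Li⁺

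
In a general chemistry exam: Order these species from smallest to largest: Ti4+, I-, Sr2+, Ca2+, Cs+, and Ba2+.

Ti4+ < Ca2+ < Sr2+ < Ba2+ < Cs+ < I-

Tabulating Z and e⁻: Ti4+ (Z=22, 18 e⁻), Ca2+ (Z=20, 18 e⁻), Sr2+ (Z=38, 36 e⁻), Ba2+ (Z=56, 54 e⁻), Cs+ (Z=55, 54 e⁻), I- (Z=53, 54 e⁻). Ti4+ < Ca2+ (isoelectronic, higher Z=22 is smaller); Ca2+ < Sr2+ (same group, period 4 vs 5); Sr2+ < Ba2+ (same group, 1 shell fewer); Ba2+ < Cs+ (isoelectronic, higher Z=56 is smaller); Cs+ < I- (isoelectronic, higher Z=55 is smaller).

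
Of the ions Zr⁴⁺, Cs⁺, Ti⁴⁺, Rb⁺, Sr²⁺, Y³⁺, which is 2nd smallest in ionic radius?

Work out protons and electrons: Ti⁴⁺ (Z=22, 18 e⁻), Zr⁴⁺ (Z=40, 36 e⁻), Y³⁺ (Z=39, 36 e⁻), Sr²⁺ (Z=38, 36 e⁻), Rb⁺ (Z=37, 36 e⁻), Cs⁺ (Z=55, 54 e⁻). Ti⁴⁺ < Zr⁴⁺ (same group, 1 shell fewer); Zr⁴⁺ < Y³⁺ (isoelectronic, higher Z=40 is smaller); Y³⁺ < Sr²⁺ (both 36 e⁻, Z=39>38); Sr²⁺ < Rb⁺ (both 36 e⁻, Z=38>37); Rb⁺ < Cs⁺ (same group, 1 shell fewer).
Ordering: Ti⁴⁺ < Zr⁴⁺ < Y³⁺ < Sr²⁺ < Rb⁺ < Cs⁺. The 2nd smallest is Zr⁴⁺.

Zr⁴⁺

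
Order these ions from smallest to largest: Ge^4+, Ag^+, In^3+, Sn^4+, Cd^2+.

Ge^4+ < Sn^4+ < In^3+ < Cd^2+ < Ag^+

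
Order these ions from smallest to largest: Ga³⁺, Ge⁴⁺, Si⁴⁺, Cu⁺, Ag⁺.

Si⁴⁺ < Ge⁴⁺ < Ga³⁺ < Cu⁺ < Ag⁺

First list Z and electron count for each: Si⁴⁺: 10 e⁻, Z=14, Ge⁴⁺: 28 e⁻, Z=32, Ga³⁺: 28 e⁻, Z=31, Cu⁺: 28 e⁻, Z=29, Ag⁺: 46 e⁻, Z=47. Si⁴⁺ < Ge⁴⁺ (same group, period 3 vs 4); Ge⁴⁺ < Ga³⁺ (isoelectronic, higher Z=32 is smaller); Ga³⁺ < Cu⁺ (both 28 e⁻, Z=31>29); Cu⁺ < Ag⁺ (same group, period 4 vs 5).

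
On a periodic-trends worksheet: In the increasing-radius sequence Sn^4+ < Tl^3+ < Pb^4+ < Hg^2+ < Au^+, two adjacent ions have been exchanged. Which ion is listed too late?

Pb^4+

Compare adjacent ions: Pb^4+ and Tl^3+ share 78 electrons; the higher nuclear charge on Pb (Z=82) contracts it more, so Pb^4+ < Tl^3+ — yet in this increasing list Tl^3+ sits before Pb^4+. Nothing else is reversed, so Pb^4+ should move one place to the left.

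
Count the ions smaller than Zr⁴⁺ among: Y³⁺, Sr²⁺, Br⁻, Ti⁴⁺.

1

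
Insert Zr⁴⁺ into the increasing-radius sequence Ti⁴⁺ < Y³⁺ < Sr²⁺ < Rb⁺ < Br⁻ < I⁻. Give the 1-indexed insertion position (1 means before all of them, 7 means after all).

First list Z and electron count for each: Ti⁴⁺ has 18 e⁻ (Z=22), Zr⁴⁺ has 36 e⁻ (Z=40), Y³⁺ has 36 e⁻ (Z=39), Sr²⁺ has 36 e⁻ (Z=38), Rb⁺ has 36 e⁻ (Z=37), Br⁻ has 36 e⁻ (Z=35), I⁻ has 54 e⁻ (Z=53). Ti⁴⁺ < Zr⁴⁺ (same group, 1 shell fewer); Zr⁴⁺ < Y³⁺ (isoelectronic, higher Z=40 is smaller); Y³⁺ < Sr²⁺ (isoelectronic, higher Z=39 is smaller); Sr²⁺ < Rb⁺ (both 36 e⁻, Z=38>37); Rb⁺ < Br⁻ (both 36 e⁻, Z=37>35); Br⁻ < I⁻ (same group, period 4 vs 5).
With Zr⁴⁺ included the full order is Ti⁴⁺ < Zr⁴⁺ < Y³⁺ < Sr²⁺ < Rb⁺ < Br⁻ < I⁻, so it takes position 2.

2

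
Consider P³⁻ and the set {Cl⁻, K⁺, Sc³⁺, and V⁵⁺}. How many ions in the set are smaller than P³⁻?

Each ion has 18 electrons. The ranking follows nuclear charge in reverse — greater Z gives a smaller radius. V⁵⁺ (Z=23), Sc³⁺ (Z=21), K⁺ (Z=19), Cl⁻ (Z=17), P³⁻ (Z=15).
Ordering all of them (including P³⁻) by radius gives V⁵⁺ < Sc³⁺ < K⁺ < Cl⁻ < P³⁻. So 4 are smaller.

4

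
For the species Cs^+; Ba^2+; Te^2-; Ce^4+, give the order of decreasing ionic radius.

These species are isoelectronic with 54 electrons. The only difference is the number of protons: Ce^4+ (Z=58), Ba^2+ (Z=56), Cs^+ (Z=55), Te^2- (Z=52). The strongest nuclear pull (Ce^4+) gives the smallest ion.

Te^2- > Cs^+ > Ba^2+ > Ce^4+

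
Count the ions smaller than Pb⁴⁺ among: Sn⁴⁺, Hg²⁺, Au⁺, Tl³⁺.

First list Z and electron count for each: Sn⁴⁺: 46 e⁻, Z=50, Pb⁴⁺: 78 e⁻, Z=82, Tl³⁺: 78 e⁻, Z=81, Hg²⁺: 78 e⁻, Z=80, Au⁺: 78 e⁻, Z=79. Sn⁴⁺ < Pb⁴⁺ (same group, period 5 vs 6); Pb⁴⁺ < Tl³⁺ (isoelectronic, higher Z=82 is smaller); Tl³⁺ < Hg²⁺ (isoelectronic, higher Z=81 is smaller); Hg²⁺ < Au⁺ (both 78 e⁻, Z=80>79).
Relative to Pb⁴⁺, the ions that are smaller are Sn⁴⁺. That's 1.

1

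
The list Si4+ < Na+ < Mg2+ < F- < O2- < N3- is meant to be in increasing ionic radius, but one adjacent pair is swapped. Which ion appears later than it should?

Mg2+

Check each adjacent pair. Na+ and Mg2+ are reversed: they are isoelectronic (10 e⁻) and Mg has more protons than Na (12 vs 11), making Mg2+ smaller. No other neighbouring pair contradicts the periodic trends, so Mg2+ is the ion listed too late.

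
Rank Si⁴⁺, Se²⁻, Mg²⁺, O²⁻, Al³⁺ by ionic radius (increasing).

Si⁴⁺ < Al³⁺ < Mg²⁺ < O²⁻ < Se²⁻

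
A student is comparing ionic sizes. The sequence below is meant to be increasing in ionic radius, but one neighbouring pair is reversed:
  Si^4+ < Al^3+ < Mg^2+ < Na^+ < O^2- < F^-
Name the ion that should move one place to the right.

Check each adjacent pair. O^2- and F^- are reversed: F^- and O^2- share 10 electrons; the higher nuclear charge on F (Z=9) contracts it more, so F^- < O^2-. No other neighbouring pair contradicts the periodic trends, so O^2- is the ion listed too early.

O^2-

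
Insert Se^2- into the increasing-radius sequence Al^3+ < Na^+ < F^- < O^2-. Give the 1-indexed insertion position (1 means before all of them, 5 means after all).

Electron counts and nuclear charges: Al^3+ (Z=13, 10 e⁻), Na^+ (Z=11, 10 e⁻), F^- (Z=9, 10 e⁻), O^2- (Z=8, 10 e⁻), Se^2- (Z=34, 36 e⁻). Al^3+ < Na^+ (both 10 e⁻, Z=13>11); Na^+ < F^- (isoelectronic, higher Z=11 is smaller); F^- < O^2- (both 10 e⁻, Z=9>8); O^2- < Se^2- (same group, 2 shells fewer).
Merged order: Al^3+ < Na^+ < F^- < O^2- < Se^2- — Se^2- is number 5.

5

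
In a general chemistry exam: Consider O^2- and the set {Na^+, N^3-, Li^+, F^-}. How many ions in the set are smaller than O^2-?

First list Z and electron count for each: Li^+: 2 e⁻, Z=3, Na^+: 10 e⁻, Z=11, F^-: 10 e⁻, Z=9, O^2-: 10 e⁻, Z=8, N^3-: 10 e⁻, Z=7. Li^+ < Na^+ (same group, 1 shell fewer); Na^+ < F^- (both 10 e⁻, Z=11>9); F^- < O^2- (isoelectronic, higher Z=9 is smaller); O^2- < N^3- (isoelectronic, higher Z=8 is smaller).
Ordering all of them (including O^2-) by radius gives Li^+ < Na^+ < F^- < O^2- < N^3-. So 3 are smaller.

3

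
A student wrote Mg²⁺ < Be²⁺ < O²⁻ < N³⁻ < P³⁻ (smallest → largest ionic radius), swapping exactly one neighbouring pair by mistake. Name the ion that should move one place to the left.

Scanning neighbour by neighbour, only Mg²⁺/Be²⁺ violates a trend: both in group 2 with the same charge; Be²⁺ (period 2) has the smaller radius. That makes Be²⁺ the one sitting a position late relative to where it belongs.

Be²⁺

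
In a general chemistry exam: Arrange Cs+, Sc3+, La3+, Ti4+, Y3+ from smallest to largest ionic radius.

Work out protons and electrons: Ti4+ (Z=22, 18 e⁻), Sc3+ (Z=21, 18 e⁻), Y3+ (Z=39, 36 e⁻), La3+ (Z=57, 54 e⁻), Cs+ (Z=55, 54 e⁻). Ti4+ < Sc3+ (isoelectronic, higher Z=22 is smaller); Sc3+ < Y3+ (same group, period 4 vs 5); Y3+ < La3+ (same group, period 5 vs 6); La3+ < Cs+ (both 54 e⁻, Z=57>55).

Ti4+ < Sc3+ < Y3+ < La3+ < Cs+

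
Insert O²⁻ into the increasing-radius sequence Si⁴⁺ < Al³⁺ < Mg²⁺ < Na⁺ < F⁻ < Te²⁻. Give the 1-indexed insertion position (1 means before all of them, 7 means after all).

Electron counts and nuclear charges: Si⁴⁺ has 10 e⁻ (Z=14), Al³⁺ has 10 e⁻ (Z=13), Mg²⁺ has 10 e⁻ (Z=12), Na⁺ has 10 e⁻ (Z=11), F⁻ has 10 e⁻ (Z=9), O²⁻ has 10 e⁻ (Z=8), Te²⁻ has 54 e⁻ (Z=52). Si⁴⁺ < Al³⁺ (isoelectronic, higher Z=14 is smaller); Al³⁺ < Mg²⁺ (both 10 e⁻, Z=13>12); Mg²⁺ < Na⁺ (both 10 e⁻, Z=12>11); Na⁺ < F⁻ (isoelectronic, higher Z=11 is smaller); F⁻ < O²⁻ (both 10 e⁻, Z=9>8); O²⁻ < Te²⁻ (same group, period 2 vs 5).
The complete sequence is Si⁴⁺ < Al³⁺ < Mg²⁺ < Na⁺ < F⁻ < O²⁻ < Te²⁻. O²⁻ sits at position 6.

6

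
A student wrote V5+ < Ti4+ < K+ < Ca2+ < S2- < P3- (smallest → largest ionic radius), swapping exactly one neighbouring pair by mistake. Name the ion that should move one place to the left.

Scanning neighbour by neighbour, only K+/Ca2+ violates a trend: they are isoelectronic (18 e⁻) and Ca has more protons than K (20 vs 19), making Ca2+ smaller. That makes Ca2+ the one sitting a position late relative to where it belongs.

Ca2+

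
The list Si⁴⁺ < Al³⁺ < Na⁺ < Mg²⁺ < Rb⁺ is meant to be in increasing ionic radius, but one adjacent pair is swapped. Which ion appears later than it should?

Compare adjacent ions: Mg²⁺ and Na⁺ share 10 electrons; the higher nuclear charge on Mg (Z=12) contracts it more, so Mg²⁺ < Na⁺ — yet in this increasing list Na⁺ sits before Mg²⁺. Nothing else is reversed, so Mg²⁺ should move one place to the left.

Mg²⁺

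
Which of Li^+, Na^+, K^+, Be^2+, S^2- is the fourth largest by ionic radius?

Li^+

Be^2+ (Z=4, 2 e⁻), Li^+ (Z=3, 2 e⁻), Na^+ (Z=11, 10 e⁻), K^+ (Z=19, 18 e⁻), S^2- (Z=16, 18 e⁻). Be^2+ < Li^+ (both 2 e⁻, Z=4>3); Li^+ < Na^+ (same group, 1 shell fewer); Na^+ < K^+ (same group, 1 shell fewer); K^+ < S^2- (isoelectronic, higher Z=19 is smaller).
Ordering: Be^2+ < Li^+ < Na^+ < K^+ < S^2-. The fourth largest is Li^+.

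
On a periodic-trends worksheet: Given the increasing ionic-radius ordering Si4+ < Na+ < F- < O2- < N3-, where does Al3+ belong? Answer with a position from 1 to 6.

These species are isoelectronic with 10 electrons. The only difference is the number of protons: Si4+ (Z=14), Al3+ (Z=13), Na+ (Z=11), F- (Z=9), O2- (Z=8), N3- (Z=7). The strongest nuclear pull (Si4+) gives the smallest ion.
With Al3+ included the full order is Si4+ < Al3+ < Na+ < F- < O2- < N3-, so it takes position 2.

2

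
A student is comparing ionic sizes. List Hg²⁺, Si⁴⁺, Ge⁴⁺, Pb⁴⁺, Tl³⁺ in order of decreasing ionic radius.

Hg²⁺ > Tl³⁺ > Pb⁴⁺ > Ge⁴⁺ > Si⁴⁺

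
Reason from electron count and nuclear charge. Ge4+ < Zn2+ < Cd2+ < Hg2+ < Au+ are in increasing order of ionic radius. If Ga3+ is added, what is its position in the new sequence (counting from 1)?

2

Work out protons and electrons: Ge4+ (Z=32, 28 e⁻), Ga3+ (Z=31, 28 e⁻), Zn2+ (Z=30, 28 e⁻), Cd2+ (Z=48, 46 e⁻), Hg2+ (Z=80, 78 e⁻), Au+ (Z=79, 78 e⁻). Ge4+ < Ga3+ (isoelectronic, higher Z=32 is smaller); Ga3+ < Zn2+ (isoelectronic, higher Z=31 is smaller); Zn2+ < Cd2+ (same group, 1 shell fewer); Cd2+ < Hg2+ (same group, 1 shell fewer); Hg2+ < Au+ (both 78 e⁻, Z=80>79).
Putting Ga3+ in gives Ge4+ < Ga3+ < Zn2+ < Cd2+ < Hg2+ < Au+; it lands at slot 2.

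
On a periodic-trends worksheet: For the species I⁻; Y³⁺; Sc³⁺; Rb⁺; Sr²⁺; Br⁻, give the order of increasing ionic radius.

Sc³⁺ (Z=21, 18 e⁻), Y³⁺ (Z=39, 36 e⁻), Sr²⁺ (Z=38, 36 e⁻), Rb⁺ (Z=37, 36 e⁻), Br⁻ (Z=35, 36 e⁻), I⁻ (Z=53, 54 e⁻). Sc³⁺ < Y³⁺ (same group, 1 shell fewer); Y³⁺ < Sr²⁺ (isoelectronic, higher Z=39 is smaller); Sr²⁺ < Rb⁺ (isoelectronic, higher Z=38 is smaller); Rb⁺ < Br⁻ (isoelectronic, higher Z=37 is smaller); Br⁻ < I⁻ (same group, 1 shell fewer).

Sc³⁺ < Y³⁺ < Sr²⁺ < Rb⁺ < Br⁻ < I⁻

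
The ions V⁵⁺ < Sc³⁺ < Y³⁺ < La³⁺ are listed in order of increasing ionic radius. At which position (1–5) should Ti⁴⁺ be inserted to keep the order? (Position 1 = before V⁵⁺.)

Tabulating Z and e⁻: V⁵⁺ has 18 e⁻ (Z=23), Ti⁴⁺ has 18 e⁻ (Z=22), Sc³⁺ has 18 e⁻ (Z=21), Y³⁺ has 36 e⁻ (Z=39), La³⁺ has 54 e⁻ (Z=57). V⁵⁺ < Ti⁴⁺ (isoelectronic, higher Z=23 is smaller); Ti⁴⁺ < Sc³⁺ (both 18 e⁻, Z=22>21); Sc³⁺ < Y³⁺ (same group, period 4 vs 5); Y³⁺ < La³⁺ (same group, 1 shell fewer).
The complete sequence is V⁵⁺ < Ti⁴⁺ < Sc³⁺ < Y³⁺ < La³⁺. Ti⁴⁺ sits at position 2.

2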